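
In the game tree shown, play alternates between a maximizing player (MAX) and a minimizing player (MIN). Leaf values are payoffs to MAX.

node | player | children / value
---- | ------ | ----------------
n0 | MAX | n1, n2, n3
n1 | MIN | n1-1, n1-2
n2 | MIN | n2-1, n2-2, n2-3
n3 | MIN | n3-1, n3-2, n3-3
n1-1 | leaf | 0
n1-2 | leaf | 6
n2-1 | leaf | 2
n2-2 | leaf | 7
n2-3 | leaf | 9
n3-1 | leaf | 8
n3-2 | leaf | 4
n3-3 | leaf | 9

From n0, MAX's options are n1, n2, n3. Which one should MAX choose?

n1 (MIN): min(0, 6) = 0
n2 (MIN): min(2, 7, 9) = 2
n3 (MIN): min(8, 4, 9) = 4
n0 (MAX): max(0, 2, 4) = 4
MAX at n0 wants the highest of {n1=0, n2=2, n3=4}, so chooses n3.

n3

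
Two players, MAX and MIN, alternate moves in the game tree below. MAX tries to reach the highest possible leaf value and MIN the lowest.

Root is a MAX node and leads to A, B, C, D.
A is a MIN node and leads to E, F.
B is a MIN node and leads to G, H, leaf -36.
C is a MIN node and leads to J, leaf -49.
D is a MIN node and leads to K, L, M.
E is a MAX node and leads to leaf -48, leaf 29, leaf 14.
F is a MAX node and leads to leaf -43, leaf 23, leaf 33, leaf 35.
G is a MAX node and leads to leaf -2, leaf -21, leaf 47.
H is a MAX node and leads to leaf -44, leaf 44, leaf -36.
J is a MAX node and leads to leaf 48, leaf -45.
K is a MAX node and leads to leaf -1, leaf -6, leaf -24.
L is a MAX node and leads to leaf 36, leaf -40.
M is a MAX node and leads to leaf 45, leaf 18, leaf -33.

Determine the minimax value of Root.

E (MAX): max(-48, 29, 14) = 29
F (MAX): max(-43, 23, 33, 35) = 35
A (MIN): min(29, 35) = 29
G (MAX): max(-2, -21, 47) = 47
H (MAX): max(-44, 44, -36) = 44
B (MIN): min(47, 44, -36) = -36
J (MAX): max(48, -45) = 48
C (MIN): min(48, -49) = -49
K (MAX): max(-1, -6, -24) = -1
L (MAX): max(36, -40) = 36
M (MAX): max(45, 18, -33) = 45
D (MIN): min(-1, 36, 45) = -1
Root (MAX): max(29, -36, -49, -1) = 29

29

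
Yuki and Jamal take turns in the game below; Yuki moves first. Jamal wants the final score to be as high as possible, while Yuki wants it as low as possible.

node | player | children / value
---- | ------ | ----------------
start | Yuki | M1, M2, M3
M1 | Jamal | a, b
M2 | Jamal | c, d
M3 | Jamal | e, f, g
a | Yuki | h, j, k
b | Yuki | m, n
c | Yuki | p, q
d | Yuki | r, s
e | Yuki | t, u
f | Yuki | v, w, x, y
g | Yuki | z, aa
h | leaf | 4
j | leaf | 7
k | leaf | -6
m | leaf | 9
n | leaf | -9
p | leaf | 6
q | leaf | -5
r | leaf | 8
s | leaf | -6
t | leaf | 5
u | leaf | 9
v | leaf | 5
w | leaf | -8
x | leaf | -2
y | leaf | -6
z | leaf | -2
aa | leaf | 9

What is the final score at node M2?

-5

c (Yuki): min(6, -5) = -5
d (Yuki): min(8, -6) = -6
M2 (Jamal): max(-5, -6) = -5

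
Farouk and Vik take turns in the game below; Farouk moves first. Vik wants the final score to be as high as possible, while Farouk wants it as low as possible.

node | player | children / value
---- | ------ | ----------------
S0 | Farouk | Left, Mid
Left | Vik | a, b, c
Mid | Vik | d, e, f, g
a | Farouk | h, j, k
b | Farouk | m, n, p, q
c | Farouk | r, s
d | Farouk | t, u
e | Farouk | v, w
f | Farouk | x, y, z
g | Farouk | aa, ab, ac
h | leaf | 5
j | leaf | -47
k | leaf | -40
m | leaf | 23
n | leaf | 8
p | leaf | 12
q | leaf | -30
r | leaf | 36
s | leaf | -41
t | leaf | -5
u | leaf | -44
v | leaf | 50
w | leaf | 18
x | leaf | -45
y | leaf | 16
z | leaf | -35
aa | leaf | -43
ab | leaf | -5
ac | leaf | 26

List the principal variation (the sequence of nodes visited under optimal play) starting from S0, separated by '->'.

S0 -> Left -> b -> q

a (Farouk): min(5, -47, -40) = -47
b (Farouk): min(23, 8, 12, -30) = -30
c (Farouk): min(36, -41) = -41
Left (Vik): max(-47, -30, -41) = -30
d (Farouk): min(-5, -44) = -44
e (Farouk): min(50, 18) = 18
f (Farouk): min(-45, 16, -35) = -45
g (Farouk): min(-43, -5, 26) = -43
Mid (Vik): max(-44, 18, -45, -43) = 18
S0 (Farouk): min(-30, 18) = -30
At S0, Farouk picks Left (lowest: -30).
At Left, Vik picks b (highest: -30).
At b, Farouk picks q (lowest: -30).
Terminal value -30.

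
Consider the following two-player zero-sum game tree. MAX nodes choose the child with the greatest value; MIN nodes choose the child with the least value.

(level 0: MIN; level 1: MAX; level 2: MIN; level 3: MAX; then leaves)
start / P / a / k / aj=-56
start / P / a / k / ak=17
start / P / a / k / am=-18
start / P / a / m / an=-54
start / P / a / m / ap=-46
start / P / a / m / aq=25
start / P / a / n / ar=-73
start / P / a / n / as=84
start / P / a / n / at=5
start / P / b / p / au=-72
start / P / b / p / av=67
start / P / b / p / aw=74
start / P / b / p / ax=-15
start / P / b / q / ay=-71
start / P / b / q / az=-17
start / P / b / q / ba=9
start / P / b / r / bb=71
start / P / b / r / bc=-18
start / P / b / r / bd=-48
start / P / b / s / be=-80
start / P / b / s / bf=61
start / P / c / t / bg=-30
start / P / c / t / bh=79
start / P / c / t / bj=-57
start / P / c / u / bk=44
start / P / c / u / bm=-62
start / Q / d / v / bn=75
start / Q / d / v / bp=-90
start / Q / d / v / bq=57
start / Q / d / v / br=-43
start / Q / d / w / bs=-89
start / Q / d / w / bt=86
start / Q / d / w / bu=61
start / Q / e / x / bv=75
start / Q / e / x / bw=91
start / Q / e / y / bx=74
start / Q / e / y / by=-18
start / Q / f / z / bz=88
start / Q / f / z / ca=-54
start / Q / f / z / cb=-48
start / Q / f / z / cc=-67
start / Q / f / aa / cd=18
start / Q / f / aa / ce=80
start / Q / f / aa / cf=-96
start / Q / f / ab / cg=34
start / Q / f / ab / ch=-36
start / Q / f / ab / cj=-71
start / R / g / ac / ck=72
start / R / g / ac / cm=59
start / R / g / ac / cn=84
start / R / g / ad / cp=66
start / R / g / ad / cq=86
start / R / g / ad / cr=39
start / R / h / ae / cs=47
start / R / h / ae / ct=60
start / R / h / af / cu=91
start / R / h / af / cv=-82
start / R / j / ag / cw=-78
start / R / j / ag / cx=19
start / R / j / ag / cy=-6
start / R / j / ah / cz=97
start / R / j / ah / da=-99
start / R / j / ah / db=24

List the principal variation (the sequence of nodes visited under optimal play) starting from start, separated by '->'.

k (MAX): max(-56, 17, -18) = 17
m (MAX): max(-54, -46, 25) = 25
n (MAX): max(-73, 84, 5) = 84
a (MIN): min(17, 25, 84) = 17
p (MAX): max(-72, 67, 74, -15) = 74
q (MAX): max(-71, -17, 9) = 9
r (MAX): max(71, -18, -48) = 71
s (MAX): max(-80, 61) = 61
b (MIN): min(74, 9, 71, 61) = 9
t (MAX): max(-30, 79, -57) = 79
u (MAX): max(44, -62) = 44
c (MIN): min(79, 44) = 44
P (MAX): max(17, 9, 44) = 44
v (MAX): max(75, -90, 57, -43) = 75
w (MAX): max(-89, 86, 61) = 86
d (MIN): min(75, 86) = 75
x (MAX): max(75, 91) = 91
y (MAX): max(74, -18) = 74
e (MIN): min(91, 74) = 74
z (MAX): max(88, -54, -48, -67) = 88
aa (MAX): max(18, 80, -96) = 80
ab (MAX): max(34, -36, -71) = 34
f (MIN): min(88, 80, 34) = 34
Q (MAX): max(75, 74, 34) = 75
ac (MAX): max(72, 59, 84) = 84
ad (MAX): max(66, 86, 39) = 86
g (MIN): min(84, 86) = 84
ae (MAX): max(47, 60) = 60
af (MAX): max(91, -82) = 91
h (MIN): min(60, 91) = 60
ag (MAX): max(-78, 19, -6) = 19
ah (MAX): max(97, -99, 24) = 97
j (MIN): min(19, 97) = 19
R (MAX): max(84, 60, 19) = 84
start (MIN): min(44, 75, 84) = 44
At start, MIN picks P (lowest: 44).
At P, MAX picks c (highest: 44).
At c, MIN picks u (lowest: 44).
At u, MAX picks bk (highest: 44).
Terminal value 44.

start -> P -> c -> u -> bk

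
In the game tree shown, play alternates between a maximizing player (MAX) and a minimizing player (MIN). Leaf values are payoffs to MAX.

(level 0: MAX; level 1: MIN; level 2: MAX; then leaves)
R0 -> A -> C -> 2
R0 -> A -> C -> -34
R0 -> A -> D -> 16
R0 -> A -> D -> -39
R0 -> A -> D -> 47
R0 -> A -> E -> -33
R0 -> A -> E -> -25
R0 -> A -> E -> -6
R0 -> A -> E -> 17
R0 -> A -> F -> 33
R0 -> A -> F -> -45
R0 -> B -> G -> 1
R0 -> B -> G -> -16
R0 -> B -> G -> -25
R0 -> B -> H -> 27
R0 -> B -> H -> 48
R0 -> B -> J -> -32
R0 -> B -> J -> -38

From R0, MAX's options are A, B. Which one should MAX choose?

C (MAX): max(2, -34) = 2
D (MAX): max(16, -39, 47) = 47
E (MAX): max(-33, -25, -6, 17) = 17
F (MAX): max(33, -45) = 33
A (MIN): min(2, 47, 17, 33) = 2
G (MAX): max(1, -16, -25) = 1
H (MAX): max(27, 48) = 48
J (MAX): max(-32, -38) = -32
B (MIN): min(1, 48, -32) = -32
R0 (MAX): max(2, -32) = 2
MAX at R0 wants the highest of {A=2, B=-32}, so chooses A.

A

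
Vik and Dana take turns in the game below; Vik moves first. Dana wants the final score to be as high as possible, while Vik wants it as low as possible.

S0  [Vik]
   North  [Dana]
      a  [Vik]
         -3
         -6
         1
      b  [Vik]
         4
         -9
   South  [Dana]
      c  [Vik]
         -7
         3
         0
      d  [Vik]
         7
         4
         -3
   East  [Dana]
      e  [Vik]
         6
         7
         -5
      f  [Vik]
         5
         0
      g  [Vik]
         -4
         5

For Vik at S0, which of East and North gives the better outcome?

North

e (Vik): min(6, 7, -5) = -5
f (Vik): min(5, 0) = 0
g (Vik): min(-4, 5) = -4
East (Dana): max(-5, 0, -4) = 0
a (Vik): min(-3, -6, 1) = -6
b (Vik): min(4, -9) = -9
North (Dana): max(-6, -9) = -6
Vik prefers the lower value; East=0, North=-6. North is better since -6 < 0.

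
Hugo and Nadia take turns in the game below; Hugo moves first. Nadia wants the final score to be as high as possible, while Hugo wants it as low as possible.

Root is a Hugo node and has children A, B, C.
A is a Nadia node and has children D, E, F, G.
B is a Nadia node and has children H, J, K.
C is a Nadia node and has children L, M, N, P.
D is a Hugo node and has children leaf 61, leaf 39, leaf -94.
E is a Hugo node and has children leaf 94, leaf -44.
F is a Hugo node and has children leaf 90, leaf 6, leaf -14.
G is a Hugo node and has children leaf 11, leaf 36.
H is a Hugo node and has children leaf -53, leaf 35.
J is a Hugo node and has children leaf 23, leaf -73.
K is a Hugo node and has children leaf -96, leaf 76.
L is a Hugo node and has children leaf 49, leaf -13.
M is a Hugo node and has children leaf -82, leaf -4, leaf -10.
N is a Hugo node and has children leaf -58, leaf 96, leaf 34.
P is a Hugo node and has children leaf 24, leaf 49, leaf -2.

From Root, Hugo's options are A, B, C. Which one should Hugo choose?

B

D (Hugo): min(61, 39, -94) = -94
E (Hugo): min(94, -44) = -44
F (Hugo): min(90, 6, -14) = -14
G (Hugo): min(11, 36) = 11
A (Nadia): max(-94, -44, -14, 11) = 11
H (Hugo): min(-53, 35) = -53
J (Hugo): min(23, -73) = -73
K (Hugo): min(-96, 76) = -96
B (Nadia): max(-53, -73, -96) = -53
L (Hugo): min(49, -13) = -13
M (Hugo): min(-82, -4, -10) = -82
N (Hugo): min(-58, 96, 34) = -58
P (Hugo): min(24, 49, -2) = -2
C (Nadia): max(-13, -82, -58, -2) = -2
Root (Hugo): min(11, -53, -2) = -53
Hugo at Root wants the lowest of {A=11, B=-53, C=-2}, so chooses B.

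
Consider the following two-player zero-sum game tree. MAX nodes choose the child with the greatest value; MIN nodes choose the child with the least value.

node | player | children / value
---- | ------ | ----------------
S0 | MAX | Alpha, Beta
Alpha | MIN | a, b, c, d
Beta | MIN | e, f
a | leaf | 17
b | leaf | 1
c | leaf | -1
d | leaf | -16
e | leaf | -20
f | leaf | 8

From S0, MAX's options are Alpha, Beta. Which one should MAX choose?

Alpha

Alpha (MIN): min(17, 1, -1, -16) = -16
Beta (MIN): min(-20, 8) = -20
S0 (MAX): max(-16, -20) = -16
MAX at S0 wants the highest of {Alpha=-16, Beta=-20}, so chooses Alpha.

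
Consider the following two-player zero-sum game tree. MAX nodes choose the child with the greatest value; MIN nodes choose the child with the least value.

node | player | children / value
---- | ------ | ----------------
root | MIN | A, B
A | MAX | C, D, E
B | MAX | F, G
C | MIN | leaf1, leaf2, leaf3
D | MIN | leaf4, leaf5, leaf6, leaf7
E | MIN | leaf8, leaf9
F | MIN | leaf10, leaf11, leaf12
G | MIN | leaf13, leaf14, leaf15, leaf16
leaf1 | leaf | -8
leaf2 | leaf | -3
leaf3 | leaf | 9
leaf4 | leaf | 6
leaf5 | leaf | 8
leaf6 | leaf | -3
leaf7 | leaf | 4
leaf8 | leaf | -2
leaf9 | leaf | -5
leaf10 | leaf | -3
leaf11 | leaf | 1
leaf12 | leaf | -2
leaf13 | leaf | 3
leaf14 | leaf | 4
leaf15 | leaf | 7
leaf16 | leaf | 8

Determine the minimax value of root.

C (MIN): min(-8, -3, 9) = -8
D (MIN): min(6, 8, -3, 4) = -3
E (MIN): min(-2, -5) = -5
A (MAX): max(-8, -3, -5) = -3
F (MIN): min(-3, 1, -2) = -3
G (MIN): min(3, 4, 7, 8) = 3
B (MAX): max(-3, 3) = 3
root (MIN): min(-3, 3) = -3

-3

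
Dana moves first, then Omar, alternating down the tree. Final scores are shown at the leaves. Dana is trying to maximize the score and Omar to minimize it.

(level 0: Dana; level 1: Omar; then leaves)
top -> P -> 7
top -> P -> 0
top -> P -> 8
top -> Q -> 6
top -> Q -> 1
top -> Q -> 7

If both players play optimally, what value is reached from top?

1

P (Omar): min(7, 0, 8) = 0
Q (Omar): min(6, 1, 7) = 1
top (Dana): max(0, 1) = 1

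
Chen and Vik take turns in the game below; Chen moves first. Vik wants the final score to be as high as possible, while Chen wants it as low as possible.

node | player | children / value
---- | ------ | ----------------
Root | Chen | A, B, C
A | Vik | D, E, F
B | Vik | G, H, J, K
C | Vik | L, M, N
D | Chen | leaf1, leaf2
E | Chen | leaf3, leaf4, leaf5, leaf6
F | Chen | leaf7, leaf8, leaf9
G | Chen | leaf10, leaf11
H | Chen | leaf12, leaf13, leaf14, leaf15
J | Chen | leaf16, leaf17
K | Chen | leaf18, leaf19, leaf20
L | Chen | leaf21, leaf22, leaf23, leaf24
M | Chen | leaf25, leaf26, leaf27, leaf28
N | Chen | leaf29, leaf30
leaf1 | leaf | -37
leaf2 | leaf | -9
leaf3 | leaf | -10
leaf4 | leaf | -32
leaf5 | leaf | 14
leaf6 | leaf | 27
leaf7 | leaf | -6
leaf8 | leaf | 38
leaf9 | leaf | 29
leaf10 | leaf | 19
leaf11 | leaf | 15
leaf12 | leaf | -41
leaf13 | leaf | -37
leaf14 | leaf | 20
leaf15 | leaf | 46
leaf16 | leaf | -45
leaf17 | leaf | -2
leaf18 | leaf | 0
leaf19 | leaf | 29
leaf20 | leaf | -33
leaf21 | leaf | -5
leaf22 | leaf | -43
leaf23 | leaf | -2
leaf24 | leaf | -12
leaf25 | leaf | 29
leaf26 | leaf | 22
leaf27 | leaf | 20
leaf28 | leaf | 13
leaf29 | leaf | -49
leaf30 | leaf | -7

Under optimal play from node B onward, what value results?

15

G (Chen): min(19, 15) = 15
H (Chen): min(-41, -37, 20, 46) = -41
J (Chen): min(-45, -2) = -45
K (Chen): min(0, 29, -33) = -33
B (Vik): max(15, -41, -45, -33) = 15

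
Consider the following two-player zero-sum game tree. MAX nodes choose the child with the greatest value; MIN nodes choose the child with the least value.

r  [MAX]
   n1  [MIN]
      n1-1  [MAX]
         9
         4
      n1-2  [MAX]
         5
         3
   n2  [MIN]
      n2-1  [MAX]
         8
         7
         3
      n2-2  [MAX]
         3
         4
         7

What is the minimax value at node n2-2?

n2-2 (MAX): max(3, 4, 7) = 7

7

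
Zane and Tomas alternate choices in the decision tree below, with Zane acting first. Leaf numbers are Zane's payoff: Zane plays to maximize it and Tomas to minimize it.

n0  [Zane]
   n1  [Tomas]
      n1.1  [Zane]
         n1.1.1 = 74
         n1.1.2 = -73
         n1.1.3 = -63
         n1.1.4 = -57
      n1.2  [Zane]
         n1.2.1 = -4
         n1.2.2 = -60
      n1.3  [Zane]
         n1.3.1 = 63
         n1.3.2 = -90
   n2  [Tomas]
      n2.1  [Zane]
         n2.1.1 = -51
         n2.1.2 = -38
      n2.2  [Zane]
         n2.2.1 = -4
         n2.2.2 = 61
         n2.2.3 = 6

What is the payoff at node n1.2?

-4

n1.2 (Zane): max(-4, -60) = -4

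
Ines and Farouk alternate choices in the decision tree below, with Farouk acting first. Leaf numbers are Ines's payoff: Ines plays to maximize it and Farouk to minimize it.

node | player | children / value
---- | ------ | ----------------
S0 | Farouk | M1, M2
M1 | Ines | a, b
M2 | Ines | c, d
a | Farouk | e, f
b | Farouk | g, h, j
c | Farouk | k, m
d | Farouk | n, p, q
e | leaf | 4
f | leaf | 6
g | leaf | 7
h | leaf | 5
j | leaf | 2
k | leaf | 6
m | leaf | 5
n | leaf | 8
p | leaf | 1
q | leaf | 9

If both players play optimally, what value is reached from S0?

4

a (Farouk): min(4, 6) = 4
b (Farouk): min(7, 5, 2) = 2
M1 (Ines): max(4, 2) = 4
c (Farouk): min(6, 5) = 5
d (Farouk): min(8, 1, 9) = 1
M2 (Ines): max(5, 1) = 5
S0 (Farouk): min(4, 5) = 4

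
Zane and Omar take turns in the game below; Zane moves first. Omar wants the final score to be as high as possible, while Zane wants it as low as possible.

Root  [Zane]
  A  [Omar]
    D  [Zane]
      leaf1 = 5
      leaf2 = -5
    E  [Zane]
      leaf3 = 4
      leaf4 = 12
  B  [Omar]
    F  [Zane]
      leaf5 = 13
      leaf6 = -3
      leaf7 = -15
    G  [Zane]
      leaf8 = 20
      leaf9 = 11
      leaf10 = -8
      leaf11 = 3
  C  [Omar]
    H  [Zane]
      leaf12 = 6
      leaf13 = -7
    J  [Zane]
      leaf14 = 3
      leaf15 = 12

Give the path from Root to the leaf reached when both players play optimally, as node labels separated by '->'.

Root -> B -> G -> leaf10

D (Zane): min(5, -5) = -5
E (Zane): min(4, 12) = 4
A (Omar): max(-5, 4) = 4
F (Zane): min(13, -3, -15) = -15
G (Zane): min(20, 11, -8, 3) = -8
B (Omar): max(-15, -8) = -8
H (Zane): min(6, -7) = -7
J (Zane): min(3, 12) = 3
C (Omar): max(-7, 3) = 3
Root (Zane): min(4, -8, 3) = -8
At Root, Zane picks B (lowest: -8).
At B, Omar picks G (highest: -8).
At G, Zane picks leaf10 (lowest: -8).
Terminal value -8.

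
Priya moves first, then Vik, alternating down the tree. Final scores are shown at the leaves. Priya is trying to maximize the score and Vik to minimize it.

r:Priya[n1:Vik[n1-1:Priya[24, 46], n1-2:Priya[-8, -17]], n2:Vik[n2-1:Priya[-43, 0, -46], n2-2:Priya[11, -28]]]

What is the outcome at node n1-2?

-8

n1-2 (Priya): max(-8, -17) = -8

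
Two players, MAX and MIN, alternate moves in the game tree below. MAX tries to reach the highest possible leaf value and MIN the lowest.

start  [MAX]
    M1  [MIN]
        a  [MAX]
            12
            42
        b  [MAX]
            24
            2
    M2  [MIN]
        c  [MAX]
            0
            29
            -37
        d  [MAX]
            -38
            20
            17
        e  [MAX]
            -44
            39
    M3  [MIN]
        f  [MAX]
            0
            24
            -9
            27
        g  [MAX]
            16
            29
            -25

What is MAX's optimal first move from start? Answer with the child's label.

M3

a (MAX): max(12, 42) = 42
b (MAX): max(24, 2) = 24
M1 (MIN): min(42, 24) = 24
c (MAX): max(0, 29, -37) = 29
d (MAX): max(-38, 20, 17) = 20
e (MAX): max(-44, 39) = 39
M2 (MIN): min(29, 20, 39) = 20
f (MAX): max(0, 24, -9, 27) = 27
g (MAX): max(16, 29, -25) = 29
M3 (MIN): min(27, 29) = 27
start (MAX): max(24, 20, 27) = 27
MAX at start wants the highest of {M1=24, M2=20, M3=27}, so chooses M3.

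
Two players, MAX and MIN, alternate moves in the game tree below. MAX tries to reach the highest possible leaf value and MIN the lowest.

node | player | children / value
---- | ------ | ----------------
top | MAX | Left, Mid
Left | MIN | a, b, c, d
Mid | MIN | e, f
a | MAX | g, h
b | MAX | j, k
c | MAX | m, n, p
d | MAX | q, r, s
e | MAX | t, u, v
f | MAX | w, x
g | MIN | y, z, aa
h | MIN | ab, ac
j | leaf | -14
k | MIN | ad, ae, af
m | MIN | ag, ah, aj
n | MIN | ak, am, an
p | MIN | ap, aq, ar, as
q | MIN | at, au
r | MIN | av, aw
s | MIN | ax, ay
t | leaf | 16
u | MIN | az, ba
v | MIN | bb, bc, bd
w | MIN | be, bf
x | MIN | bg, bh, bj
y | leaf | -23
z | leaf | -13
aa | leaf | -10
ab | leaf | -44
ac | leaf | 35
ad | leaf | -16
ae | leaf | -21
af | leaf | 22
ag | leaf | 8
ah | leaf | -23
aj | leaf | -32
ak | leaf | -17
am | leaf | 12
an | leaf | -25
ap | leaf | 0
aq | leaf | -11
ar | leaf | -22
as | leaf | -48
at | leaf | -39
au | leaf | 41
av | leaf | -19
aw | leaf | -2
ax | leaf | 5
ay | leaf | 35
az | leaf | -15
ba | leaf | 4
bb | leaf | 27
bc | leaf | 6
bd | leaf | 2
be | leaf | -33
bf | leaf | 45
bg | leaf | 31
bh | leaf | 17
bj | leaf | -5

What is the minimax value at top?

-5

g (MIN): min(-23, -13, -10) = -23
h (MIN): min(-44, 35) = -44
a (MAX): max(-23, -44) = -23
k (MIN): min(-16, -21, 22) = -21
b (MAX): max(-14, -21) = -14
m (MIN): min(8, -23, -32) = -32
n (MIN): min(-17, 12, -25) = -25
p (MIN): min(0, -11, -22, -48) = -48
c (MAX): max(-32, -25, -48) = -25
q (MIN): min(-39, 41) = -39
r (MIN): min(-19, -2) = -19
s (MIN): min(5, 35) = 5
d (MAX): max(-39, -19, 5) = 5
Left (MIN): min(-23, -14, -25, 5) = -25
u (MIN): min(-15, 4) = -15
v (MIN): min(27, 6, 2) = 2
e (MAX): max(16, -15, 2) = 16
w (MIN): min(-33, 45) = -33
x (MIN): min(31, 17, -5) = -5
f (MAX): max(-33, -5) = -5
Mid (MIN): min(16, -5) = -5
top (MAX): max(-25, -5) = -5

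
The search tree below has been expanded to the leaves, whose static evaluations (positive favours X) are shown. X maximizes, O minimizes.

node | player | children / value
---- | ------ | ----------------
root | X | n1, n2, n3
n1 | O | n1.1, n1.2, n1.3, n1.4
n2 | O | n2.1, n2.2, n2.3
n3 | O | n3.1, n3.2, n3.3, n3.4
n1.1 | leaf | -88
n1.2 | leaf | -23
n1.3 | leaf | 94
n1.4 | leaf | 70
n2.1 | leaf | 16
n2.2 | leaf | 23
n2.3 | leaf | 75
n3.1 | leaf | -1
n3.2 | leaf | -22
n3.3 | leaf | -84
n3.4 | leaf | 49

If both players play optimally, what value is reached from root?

n1 (O): min(-88, -23, 94, 70) = -88
n2 (O): min(16, 23, 75) = 16
n3 (O): min(-1, -22, -84, 49) = -84
root (X): max(-88, 16, -84) = 16

16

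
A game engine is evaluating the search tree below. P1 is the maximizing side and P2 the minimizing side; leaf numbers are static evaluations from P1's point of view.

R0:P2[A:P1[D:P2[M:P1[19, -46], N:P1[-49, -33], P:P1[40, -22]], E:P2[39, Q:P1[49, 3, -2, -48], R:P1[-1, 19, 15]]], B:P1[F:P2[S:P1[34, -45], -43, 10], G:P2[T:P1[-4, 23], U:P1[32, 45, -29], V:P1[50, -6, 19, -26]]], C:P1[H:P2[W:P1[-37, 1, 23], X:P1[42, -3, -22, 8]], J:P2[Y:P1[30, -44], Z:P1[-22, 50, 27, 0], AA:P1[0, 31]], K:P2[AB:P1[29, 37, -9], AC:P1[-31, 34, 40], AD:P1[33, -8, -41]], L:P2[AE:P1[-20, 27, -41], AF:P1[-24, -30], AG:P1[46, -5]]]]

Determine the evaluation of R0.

19

M (P1): max(19, -46) = 19
N (P1): max(-49, -33) = -33
P (P1): max(40, -22) = 40
D (P2): min(19, -33, 40) = -33
Q (P1): max(49, 3, -2, -48) = 49
R (P1): max(-1, 19, 15) = 19
E (P2): min(39, 49, 19) = 19
A (P1): max(-33, 19) = 19
S (P1): max(34, -45) = 34
F (P2): min(34, -43, 10) = -43
T (P1): max(-4, 23) = 23
U (P1): max(32, 45, -29) = 45
V (P1): max(50, -6, 19, -26) = 50
G (P2): min(23, 45, 50) = 23
B (P1): max(-43, 23) = 23
W (P1): max(-37, 1, 23) = 23
X (P1): max(42, -3, -22, 8) = 42
H (P2): min(23, 42) = 23
Y (P1): max(30, -44) = 30
Z (P1): max(-22, 50, 27, 0) = 50
AA (P1): max(0, 31) = 31
J (P2): min(30, 50, 31) = 30
AB (P1): max(29, 37, -9) = 37
AC (P1): max(-31, 34, 40) = 40
AD (P1): max(33, -8, -41) = 33
K (P2): min(37, 40, 33) = 33
AE (P1): max(-20, 27, -41) = 27
AF (P1): max(-24, -30) = -24
AG (P1): max(46, -5) = 46
L (P2): min(27, -24, 46) = -24
C (P1): max(23, 30, 33, -24) = 33
R0 (P2): min(19, 23, 33) = 19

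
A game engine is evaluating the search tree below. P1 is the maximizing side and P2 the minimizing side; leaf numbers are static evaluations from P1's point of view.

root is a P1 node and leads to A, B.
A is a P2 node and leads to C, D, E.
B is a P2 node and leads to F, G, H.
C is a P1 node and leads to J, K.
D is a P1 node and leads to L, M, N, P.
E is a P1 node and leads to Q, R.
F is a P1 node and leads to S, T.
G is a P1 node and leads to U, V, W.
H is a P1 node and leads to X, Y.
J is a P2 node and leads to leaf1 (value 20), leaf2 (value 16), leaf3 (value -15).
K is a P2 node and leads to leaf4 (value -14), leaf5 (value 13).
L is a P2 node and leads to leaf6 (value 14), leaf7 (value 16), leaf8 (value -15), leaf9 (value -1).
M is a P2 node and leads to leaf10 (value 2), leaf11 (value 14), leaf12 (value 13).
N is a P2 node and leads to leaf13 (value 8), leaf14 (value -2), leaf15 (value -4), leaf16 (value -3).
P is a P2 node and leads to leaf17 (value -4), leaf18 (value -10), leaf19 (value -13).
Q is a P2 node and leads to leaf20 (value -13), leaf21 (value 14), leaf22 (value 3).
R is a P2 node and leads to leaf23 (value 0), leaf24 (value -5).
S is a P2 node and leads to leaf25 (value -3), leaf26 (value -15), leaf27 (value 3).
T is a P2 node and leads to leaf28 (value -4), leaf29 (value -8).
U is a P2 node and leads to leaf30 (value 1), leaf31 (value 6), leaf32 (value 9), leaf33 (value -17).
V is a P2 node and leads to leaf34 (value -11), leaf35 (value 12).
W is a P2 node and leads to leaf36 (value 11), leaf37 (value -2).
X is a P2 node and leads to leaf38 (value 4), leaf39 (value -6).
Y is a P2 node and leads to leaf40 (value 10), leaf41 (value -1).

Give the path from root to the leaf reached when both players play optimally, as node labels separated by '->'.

J (P2): min(20, 16, -15) = -15
K (P2): min(-14, 13) = -14
C (P1): max(-15, -14) = -14
L (P2): min(14, 16, -15, -1) = -15
M (P2): min(2, 14, 13) = 2
N (P2): min(8, -2, -4, -3) = -4
P (P2): min(-4, -10, -13) = -13
D (P1): max(-15, 2, -4, -13) = 2
Q (P2): min(-13, 14, 3) = -13
R (P2): min(0, -5) = -5
E (P1): max(-13, -5) = -5
A (P2): min(-14, 2, -5) = -14
S (P2): min(-3, -15, 3) = -15
T (P2): min(-4, -8) = -8
F (P1): max(-15, -8) = -8
U (P2): min(1, 6, 9, -17) = -17
V (P2): min(-11, 12) = -11
W (P2): min(11, -2) = -2
G (P1): max(-17, -11, -2) = -2
X (P2): min(4, -6) = -6
Y (P2): min(10, -1) = -1
H (P1): max(-6, -1) = -1
B (P2): min(-8, -2, -1) = -8
root (P1): max(-14, -8) = -8
At root, P1 picks B (highest: -8).
At B, P2 picks F (lowest: -8).
At F, P1 picks T (highest: -8).
At T, P2 picks leaf29 (lowest: -8).
Terminal value -8.

root -> B -> F -> T -> leaf29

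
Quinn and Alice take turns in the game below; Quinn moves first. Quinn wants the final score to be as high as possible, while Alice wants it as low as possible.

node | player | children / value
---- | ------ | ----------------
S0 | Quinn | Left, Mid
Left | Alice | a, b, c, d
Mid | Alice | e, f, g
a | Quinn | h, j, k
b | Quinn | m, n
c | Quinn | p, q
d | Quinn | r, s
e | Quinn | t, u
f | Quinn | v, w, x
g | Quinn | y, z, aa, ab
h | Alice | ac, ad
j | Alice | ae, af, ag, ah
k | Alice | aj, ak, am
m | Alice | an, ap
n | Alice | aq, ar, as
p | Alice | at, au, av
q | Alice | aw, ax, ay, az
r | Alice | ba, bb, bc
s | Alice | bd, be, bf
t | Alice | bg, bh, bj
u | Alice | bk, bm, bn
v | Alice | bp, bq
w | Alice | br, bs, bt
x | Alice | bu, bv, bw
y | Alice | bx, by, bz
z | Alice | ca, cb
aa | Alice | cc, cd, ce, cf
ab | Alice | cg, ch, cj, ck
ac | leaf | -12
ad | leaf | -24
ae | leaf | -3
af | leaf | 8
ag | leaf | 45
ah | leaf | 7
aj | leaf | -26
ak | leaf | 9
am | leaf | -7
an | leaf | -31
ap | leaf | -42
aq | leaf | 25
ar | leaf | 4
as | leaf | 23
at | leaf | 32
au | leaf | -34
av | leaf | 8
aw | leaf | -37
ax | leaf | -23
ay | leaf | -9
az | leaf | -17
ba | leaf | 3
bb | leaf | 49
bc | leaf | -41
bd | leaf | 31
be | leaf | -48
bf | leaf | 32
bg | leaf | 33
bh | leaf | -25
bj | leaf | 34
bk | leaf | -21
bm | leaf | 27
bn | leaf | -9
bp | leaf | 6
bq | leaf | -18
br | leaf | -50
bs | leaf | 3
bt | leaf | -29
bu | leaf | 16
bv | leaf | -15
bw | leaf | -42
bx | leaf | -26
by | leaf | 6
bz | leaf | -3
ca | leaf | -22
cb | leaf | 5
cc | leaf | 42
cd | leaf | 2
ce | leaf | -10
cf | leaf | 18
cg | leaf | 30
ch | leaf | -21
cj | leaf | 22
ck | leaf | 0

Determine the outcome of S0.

h (Alice): min(-12, -24) = -24
j (Alice): min(-3, 8, 45, 7) = -3
k (Alice): min(-26, 9, -7) = -26
a (Quinn): max(-24, -3, -26) = -3
m (Alice): min(-31, -42) = -42
n (Alice): min(25, 4, 23) = 4
b (Quinn): max(-42, 4) = 4
p (Alice): min(32, -34, 8) = -34
q (Alice): min(-37, -23, -9, -17) = -37
c (Quinn): max(-34, -37) = -34
r (Alice): min(3, 49, -41) = -41
s (Alice): min(31, -48, 32) = -48
d (Quinn): max(-41, -48) = -41
Left (Alice): min(-3, 4, -34, -41) = -41
t (Alice): min(33, -25, 34) = -25
u (Alice): min(-21, 27, -9) = -21
e (Quinn): max(-25, -21) = -21
v (Alice): min(6, -18) = -18
w (Alice): min(-50, 3, -29) = -50
x (Alice): min(16, -15, -42) = -42
f (Quinn): max(-18, -50, -42) = -18
y (Alice): min(-26, 6, -3) = -26
z (Alice): min(-22, 5) = -22
aa (Alice): min(42, 2, -10, 18) = -10
ab (Alice): min(30, -21, 22, 0) = -21
g (Quinn): max(-26, -22, -10, -21) = -10
Mid (Alice): min(-21, -18, -10) = -21
S0 (Quinn): max(-41, -21) = -21

-21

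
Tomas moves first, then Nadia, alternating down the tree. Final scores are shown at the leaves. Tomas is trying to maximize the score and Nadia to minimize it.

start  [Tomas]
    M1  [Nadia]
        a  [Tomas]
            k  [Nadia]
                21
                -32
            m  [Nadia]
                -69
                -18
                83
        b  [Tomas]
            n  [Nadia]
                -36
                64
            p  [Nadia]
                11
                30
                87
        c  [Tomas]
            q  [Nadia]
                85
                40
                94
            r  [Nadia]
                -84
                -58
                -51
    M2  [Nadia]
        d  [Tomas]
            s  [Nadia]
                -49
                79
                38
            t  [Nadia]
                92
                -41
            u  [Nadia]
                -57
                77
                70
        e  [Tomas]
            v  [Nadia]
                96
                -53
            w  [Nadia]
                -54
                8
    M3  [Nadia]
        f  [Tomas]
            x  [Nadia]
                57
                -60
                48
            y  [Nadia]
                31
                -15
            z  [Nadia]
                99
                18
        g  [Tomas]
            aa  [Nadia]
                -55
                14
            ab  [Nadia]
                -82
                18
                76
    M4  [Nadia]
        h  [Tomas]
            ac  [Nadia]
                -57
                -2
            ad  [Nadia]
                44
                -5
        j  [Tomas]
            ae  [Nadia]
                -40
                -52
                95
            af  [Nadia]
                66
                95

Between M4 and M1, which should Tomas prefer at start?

M4

ac (Nadia): min(-57, -2) = -57
ad (Nadia): min(44, -5) = -5
h (Tomas): max(-57, -5) = -5
ae (Nadia): min(-40, -52, 95) = -52
af (Nadia): min(66, 95) = 66
j (Tomas): max(-52, 66) = 66
M4 (Nadia): min(-5, 66) = -5
k (Nadia): min(21, -32) = -32
m (Nadia): min(-69, -18, 83) = -69
a (Tomas): max(-32, -69) = -32
n (Nadia): min(-36, 64) = -36
p (Nadia): min(11, 30, 87) = 11
b (Tomas): max(-36, 11) = 11
q (Nadia): min(85, 40, 94) = 40
r (Nadia): min(-84, -58, -51) = -84
c (Tomas): max(40, -84) = 40
M1 (Nadia): min(-32, 11, 40) = -32
Tomas prefers the higher value; M4=-5, M1=-32. M4 is better since -5 > -32.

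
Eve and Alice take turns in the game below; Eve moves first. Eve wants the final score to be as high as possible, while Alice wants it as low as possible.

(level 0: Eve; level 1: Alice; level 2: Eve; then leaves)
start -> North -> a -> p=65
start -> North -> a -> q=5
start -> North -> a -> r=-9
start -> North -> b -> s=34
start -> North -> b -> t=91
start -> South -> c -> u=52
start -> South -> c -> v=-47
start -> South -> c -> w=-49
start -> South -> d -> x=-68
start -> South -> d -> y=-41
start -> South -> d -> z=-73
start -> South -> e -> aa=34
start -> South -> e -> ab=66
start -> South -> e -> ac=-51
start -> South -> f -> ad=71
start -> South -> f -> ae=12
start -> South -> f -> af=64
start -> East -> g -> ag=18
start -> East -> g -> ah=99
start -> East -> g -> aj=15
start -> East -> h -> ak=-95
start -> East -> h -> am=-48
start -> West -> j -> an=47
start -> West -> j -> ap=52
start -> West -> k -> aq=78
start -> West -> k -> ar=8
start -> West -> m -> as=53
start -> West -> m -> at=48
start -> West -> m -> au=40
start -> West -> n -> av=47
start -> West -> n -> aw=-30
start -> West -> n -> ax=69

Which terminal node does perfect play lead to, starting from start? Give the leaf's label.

p

a (Eve): max(65, 5, -9) = 65
b (Eve): max(34, 91) = 91
North (Alice): min(65, 91) = 65
c (Eve): max(52, -47, -49) = 52
d (Eve): max(-68, -41, -73) = -41
e (Eve): max(34, 66, -51) = 66
f (Eve): max(71, 12, 64) = 71
South (Alice): min(52, -41, 66, 71) = -41
g (Eve): max(18, 99, 15) = 99
h (Eve): max(-95, -48) = -48
East (Alice): min(99, -48) = -48
j (Eve): max(47, 52) = 52
k (Eve): max(78, 8) = 78
m (Eve): max(53, 48, 40) = 53
n (Eve): max(47, -30, 69) = 69
West (Alice): min(52, 78, 53, 69) = 52
start (Eve): max(65, -41, -48, 52) = 65
At start, Eve picks North (highest: 65).
At North, Alice picks a (lowest: 65).
At a, Eve picks p (highest: 65).
Terminal value 65.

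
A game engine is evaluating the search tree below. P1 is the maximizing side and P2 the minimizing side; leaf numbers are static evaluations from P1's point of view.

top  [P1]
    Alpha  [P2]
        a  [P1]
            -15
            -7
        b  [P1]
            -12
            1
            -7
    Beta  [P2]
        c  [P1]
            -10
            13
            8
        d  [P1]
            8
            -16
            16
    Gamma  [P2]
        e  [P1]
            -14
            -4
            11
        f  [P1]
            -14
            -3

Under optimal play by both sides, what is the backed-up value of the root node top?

13

a (P1): max(-15, -7) = -7
b (P1): max(-12, 1, -7) = 1
Alpha (P2): min(-7, 1) = -7
c (P1): max(-10, 13, 8) = 13
d (P1): max(8, -16, 16) = 16
Beta (P2): min(13, 16) = 13
e (P1): max(-14, -4, 11) = 11
f (P1): max(-14, -3) = -3
Gamma (P2): min(11, -3) = -3
top (P1): max(-7, 13, -3) = 13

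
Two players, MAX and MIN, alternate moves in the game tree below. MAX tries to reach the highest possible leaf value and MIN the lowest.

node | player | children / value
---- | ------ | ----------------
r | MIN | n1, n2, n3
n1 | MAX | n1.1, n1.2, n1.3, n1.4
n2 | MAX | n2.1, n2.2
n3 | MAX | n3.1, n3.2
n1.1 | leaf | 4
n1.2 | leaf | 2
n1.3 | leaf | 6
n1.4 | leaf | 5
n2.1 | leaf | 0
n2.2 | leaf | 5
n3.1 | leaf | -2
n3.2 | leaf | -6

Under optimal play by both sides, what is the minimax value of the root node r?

n1 (MAX): max(4, 2, 6, 5) = 6
n2 (MAX): max(0, 5) = 5
n3 (MAX): max(-2, -6) = -2
r (MIN): min(6, 5, -2) = -2

-2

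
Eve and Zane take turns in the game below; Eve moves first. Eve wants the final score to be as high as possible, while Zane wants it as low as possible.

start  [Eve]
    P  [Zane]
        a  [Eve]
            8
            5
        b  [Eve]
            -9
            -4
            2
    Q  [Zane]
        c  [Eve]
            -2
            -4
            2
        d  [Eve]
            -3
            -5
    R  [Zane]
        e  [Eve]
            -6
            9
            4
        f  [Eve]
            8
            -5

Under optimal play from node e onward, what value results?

9

e (Eve): max(-6, 9, 4) = 9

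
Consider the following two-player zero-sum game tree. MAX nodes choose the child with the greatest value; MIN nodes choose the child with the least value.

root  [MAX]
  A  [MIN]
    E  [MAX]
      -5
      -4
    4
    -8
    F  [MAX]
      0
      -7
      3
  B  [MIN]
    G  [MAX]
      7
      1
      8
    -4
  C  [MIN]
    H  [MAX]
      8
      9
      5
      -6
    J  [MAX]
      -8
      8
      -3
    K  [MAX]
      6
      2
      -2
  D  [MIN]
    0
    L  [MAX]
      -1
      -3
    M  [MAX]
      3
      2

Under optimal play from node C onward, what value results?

H (MAX): max(8, 9, 5, -6) = 9
J (MAX): max(-8, 8, -3) = 8
K (MAX): max(6, 2, -2) = 6
C (MIN): min(9, 8, 6) = 6

6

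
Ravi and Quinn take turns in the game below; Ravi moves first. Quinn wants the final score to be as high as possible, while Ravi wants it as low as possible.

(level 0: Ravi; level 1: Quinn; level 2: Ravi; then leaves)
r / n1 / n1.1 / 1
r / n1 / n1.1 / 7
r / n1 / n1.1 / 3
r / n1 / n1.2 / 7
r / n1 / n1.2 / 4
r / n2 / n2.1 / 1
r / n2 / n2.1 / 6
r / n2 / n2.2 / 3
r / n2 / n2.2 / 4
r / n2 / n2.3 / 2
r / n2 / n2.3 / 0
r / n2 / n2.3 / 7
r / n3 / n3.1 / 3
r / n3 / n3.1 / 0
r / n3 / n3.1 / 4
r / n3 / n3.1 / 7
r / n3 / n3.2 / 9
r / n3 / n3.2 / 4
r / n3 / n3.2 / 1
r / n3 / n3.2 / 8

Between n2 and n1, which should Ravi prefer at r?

n2.1 (Ravi): min(1, 6) = 1
n2.2 (Ravi): min(3, 4) = 3
n2.3 (Ravi): min(2, 0, 7) = 0
n2 (Quinn): max(1, 3, 0) = 3
n1.1 (Ravi): min(1, 7, 3) = 1
n1.2 (Ravi): min(7, 4) = 4
n1 (Quinn): max(1, 4) = 4
Ravi prefers the lower value; n2=3, n1=4. n2 is better since 3 < 4.

n2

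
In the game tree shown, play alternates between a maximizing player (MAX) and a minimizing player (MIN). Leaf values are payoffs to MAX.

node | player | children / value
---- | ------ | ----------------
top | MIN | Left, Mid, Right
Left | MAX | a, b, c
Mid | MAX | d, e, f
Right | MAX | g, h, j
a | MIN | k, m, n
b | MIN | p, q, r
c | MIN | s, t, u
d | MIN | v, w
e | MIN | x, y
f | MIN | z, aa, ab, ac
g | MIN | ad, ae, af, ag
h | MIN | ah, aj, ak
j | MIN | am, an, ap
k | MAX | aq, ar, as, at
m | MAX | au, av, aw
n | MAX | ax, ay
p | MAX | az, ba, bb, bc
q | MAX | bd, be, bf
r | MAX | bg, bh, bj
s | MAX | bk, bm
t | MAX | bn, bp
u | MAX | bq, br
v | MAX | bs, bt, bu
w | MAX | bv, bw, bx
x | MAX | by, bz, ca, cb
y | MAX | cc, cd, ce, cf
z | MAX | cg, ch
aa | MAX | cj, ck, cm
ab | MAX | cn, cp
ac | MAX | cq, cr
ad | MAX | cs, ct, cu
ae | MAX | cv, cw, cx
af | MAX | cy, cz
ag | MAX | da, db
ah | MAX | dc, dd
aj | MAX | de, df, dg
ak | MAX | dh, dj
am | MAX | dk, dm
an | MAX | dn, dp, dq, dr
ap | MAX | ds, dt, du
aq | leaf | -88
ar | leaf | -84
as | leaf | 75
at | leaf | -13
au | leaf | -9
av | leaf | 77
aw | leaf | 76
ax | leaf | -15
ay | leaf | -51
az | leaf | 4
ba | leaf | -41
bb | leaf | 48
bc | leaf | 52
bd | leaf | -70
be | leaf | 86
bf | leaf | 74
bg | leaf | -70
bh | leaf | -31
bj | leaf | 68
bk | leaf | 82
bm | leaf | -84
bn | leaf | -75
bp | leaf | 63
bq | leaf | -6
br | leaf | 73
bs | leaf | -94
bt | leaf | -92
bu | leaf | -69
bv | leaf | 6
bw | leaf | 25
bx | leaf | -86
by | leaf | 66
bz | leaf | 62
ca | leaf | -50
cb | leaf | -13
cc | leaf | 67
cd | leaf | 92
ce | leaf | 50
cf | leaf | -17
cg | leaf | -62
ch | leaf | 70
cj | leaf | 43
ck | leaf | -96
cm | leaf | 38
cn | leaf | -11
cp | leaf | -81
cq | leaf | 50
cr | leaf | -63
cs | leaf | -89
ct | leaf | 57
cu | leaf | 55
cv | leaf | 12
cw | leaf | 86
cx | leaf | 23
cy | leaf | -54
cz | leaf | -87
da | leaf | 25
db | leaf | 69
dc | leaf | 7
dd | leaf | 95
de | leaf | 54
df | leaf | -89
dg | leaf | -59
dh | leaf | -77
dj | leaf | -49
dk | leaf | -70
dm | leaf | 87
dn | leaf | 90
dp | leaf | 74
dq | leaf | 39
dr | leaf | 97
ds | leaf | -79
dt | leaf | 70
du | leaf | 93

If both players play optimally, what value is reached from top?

k (MAX): max(-88, -84, 75, -13) = 75
m (MAX): max(-9, 77, 76) = 77
n (MAX): max(-15, -51) = -15
a (MIN): min(75, 77, -15) = -15
p (MAX): max(4, -41, 48, 52) = 52
q (MAX): max(-70, 86, 74) = 86
r (MAX): max(-70, -31, 68) = 68
b (MIN): min(52, 86, 68) = 52
s (MAX): max(82, -84) = 82
t (MAX): max(-75, 63) = 63
u (MAX): max(-6, 73) = 73
c (MIN): min(82, 63, 73) = 63
Left (MAX): max(-15, 52, 63) = 63
v (MAX): max(-94, -92, -69) = -69
w (MAX): max(6, 25, -86) = 25
d (MIN): min(-69, 25) = -69
x (MAX): max(66, 62, -50, -13) = 66
y (MAX): max(67, 92, 50, -17) = 92
e (MIN): min(66, 92) = 66
z (MAX): max(-62, 70) = 70
aa (MAX): max(43, -96, 38) = 43
ab (MAX): max(-11, -81) = -11
ac (MAX): max(50, -63) = 50
f (MIN): min(70, 43, -11, 50) = -11
Mid (MAX): max(-69, 66, -11) = 66
ad (MAX): max(-89, 57, 55) = 57
ae (MAX): max(12, 86, 23) = 86
af (MAX): max(-54, -87) = -54
ag (MAX): max(25, 69) = 69
g (MIN): min(57, 86, -54, 69) = -54
ah (MAX): max(7, 95) = 95
aj (MAX): max(54, -89, -59) = 54
ak (MAX): max(-77, -49) = -49
h (MIN): min(95, 54, -49) = -49
am (MAX): max(-70, 87) = 87
an (MAX): max(90, 74, 39, 97) = 97
ap (MAX): max(-79, 70, 93) = 93
j (MIN): min(87, 97, 93) = 87
Right (MAX): max(-54, -49, 87) = 87
top (MIN): min(63, 66, 87) = 63

63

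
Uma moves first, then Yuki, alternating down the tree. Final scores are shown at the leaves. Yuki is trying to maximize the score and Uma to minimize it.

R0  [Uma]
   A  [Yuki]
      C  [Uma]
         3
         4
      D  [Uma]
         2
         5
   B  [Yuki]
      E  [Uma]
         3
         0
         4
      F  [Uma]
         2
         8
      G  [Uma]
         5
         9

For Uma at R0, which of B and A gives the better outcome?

E (Uma): min(3, 0, 4) = 0
F (Uma): min(2, 8) = 2
G (Uma): min(5, 9) = 5
B (Yuki): max(0, 2, 5) = 5
C (Uma): min(3, 4) = 3
D (Uma): min(2, 5) = 2
A (Yuki): max(3, 2) = 3
Uma prefers the lower value; B=5, A=3. A is better since 3 < 5.

A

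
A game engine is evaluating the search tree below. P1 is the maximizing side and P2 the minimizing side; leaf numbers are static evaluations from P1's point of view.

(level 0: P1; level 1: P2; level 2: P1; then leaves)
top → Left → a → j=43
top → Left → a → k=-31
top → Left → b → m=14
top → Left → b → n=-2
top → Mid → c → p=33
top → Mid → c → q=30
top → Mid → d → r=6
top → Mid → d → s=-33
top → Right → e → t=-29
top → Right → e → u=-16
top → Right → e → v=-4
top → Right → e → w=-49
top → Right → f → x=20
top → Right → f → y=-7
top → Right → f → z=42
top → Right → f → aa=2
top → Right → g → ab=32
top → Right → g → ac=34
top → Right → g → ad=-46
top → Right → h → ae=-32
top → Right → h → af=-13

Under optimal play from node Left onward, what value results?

a (P1): max(43, -31) = 43
b (P1): max(14, -2) = 14
Left (P2): min(43, 14) = 14

14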